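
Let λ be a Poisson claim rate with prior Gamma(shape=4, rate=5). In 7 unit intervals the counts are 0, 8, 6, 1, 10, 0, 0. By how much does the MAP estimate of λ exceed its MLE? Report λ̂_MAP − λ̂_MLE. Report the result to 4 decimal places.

MAP − MLE = -1.2381

Σxᵢ = 25. Posterior is Gamma(29, 12); MAP = (29−1)/12 = 28/12 ≈ 2.33333.
MLE = x̄ = 25/7 ≈ 3.57143.
Difference = 28/12 − 25/7 = -26/21 ≈ -1.2381.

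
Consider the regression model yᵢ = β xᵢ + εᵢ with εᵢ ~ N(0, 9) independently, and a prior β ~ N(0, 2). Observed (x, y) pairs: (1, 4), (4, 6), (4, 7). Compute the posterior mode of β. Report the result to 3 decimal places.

β̂_MAP = 1.493

log p(β | y) = −Σ(yᵢ − βxᵢ)²/(2·9) − β²/(2·2) + const.
Setting the derivative to zero: Σxᵢ(yᵢ − βxᵢ)/9 − β/2 = 0, so β = Σxᵢyᵢ / (Σxᵢ² + σ²/τ²).
Σxᵢyᵢ = 1·4 + 4·6 + 4·7 = 56; Σxᵢ² = 33; σ²/τ² = 4.5.
β̂_MAP = 56 / (33 + 4.5) = 56/37.5 ≈ 1.493.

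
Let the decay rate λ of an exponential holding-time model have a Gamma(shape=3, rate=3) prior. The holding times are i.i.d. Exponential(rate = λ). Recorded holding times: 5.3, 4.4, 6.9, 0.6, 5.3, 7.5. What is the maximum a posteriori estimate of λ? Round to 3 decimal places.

λ̂_MAP = 0.242

The Exponential(rate=λ) likelihood is ∝ λ^n e^(−λΣtᵢ). Here n = 6 and Σtᵢ = 5.3 + 4.4 + 6.9 + 0.6 + 5.3 + 7.5 = 30.
Posterior ∝ λ^2e^(−3λ) · λ^6e^(−30λ) = λ^8e^(−33λ), i.e. Gamma(9, 33).
Mode = (a−1)/b = 8/33 ≈ 0.242.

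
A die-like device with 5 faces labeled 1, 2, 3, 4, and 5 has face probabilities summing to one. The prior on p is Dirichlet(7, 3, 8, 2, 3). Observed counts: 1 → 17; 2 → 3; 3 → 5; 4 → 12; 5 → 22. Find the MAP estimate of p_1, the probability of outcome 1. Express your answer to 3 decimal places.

The posterior is Dirichlet(αᵢ + nᵢ) = Dirichlet(24, 6, 13, 14, 25).
For a Dirichlet(a₁,…,a_K) with all aᵢ > 1, the mode has j-th component (aⱼ − 1)/(Σaᵢ − K).
Here Σaᵢ = 82 and K = 5, so p_1 = (24 − 1)/(82 − 5) = 23/77 ≈ 0.299.

MAP estimate: 0.299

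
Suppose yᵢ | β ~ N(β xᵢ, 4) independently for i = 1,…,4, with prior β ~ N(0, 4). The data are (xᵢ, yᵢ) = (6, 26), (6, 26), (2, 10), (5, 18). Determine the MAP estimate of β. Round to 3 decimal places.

β̂_MAP = 4.137

log p(β | y) = −Σ(yᵢ − βxᵢ)²/(2·4) − β²/(2·4) + const.
Setting the derivative to zero: Σxᵢ(yᵢ − βxᵢ)/4 − β/4 = 0, so β = Σxᵢyᵢ / (Σxᵢ² + σ²/τ²).
Σxᵢyᵢ = 6·26 + 6·26 + 2·10 + 5·18 = 422; Σxᵢ² = 101; σ²/τ² = 1.
β̂_MAP = 422 / (101 + 1) = 422/102 ≈ 4.137.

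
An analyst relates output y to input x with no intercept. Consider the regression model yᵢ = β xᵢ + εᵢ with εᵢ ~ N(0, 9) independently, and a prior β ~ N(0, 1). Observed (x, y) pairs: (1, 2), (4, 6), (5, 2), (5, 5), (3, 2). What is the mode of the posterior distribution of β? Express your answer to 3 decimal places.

β̂_MAP = 0.788

log p(β | y) = −Σ(yᵢ − βxᵢ)²/(2·9) − β²/(2·1) + const.
Setting the derivative to zero: Σxᵢ(yᵢ − βxᵢ)/9 − β/1 = 0, so β = Σxᵢyᵢ / (Σxᵢ² + σ²/τ²).
Σxᵢyᵢ = 1·2 + 4·6 + 5·2 + 5·5 + 3·2 = 67; Σxᵢ² = 76; σ²/τ² = 9.
β̂_MAP = 67 / (76 + 9) = 67/85 ≈ 0.788.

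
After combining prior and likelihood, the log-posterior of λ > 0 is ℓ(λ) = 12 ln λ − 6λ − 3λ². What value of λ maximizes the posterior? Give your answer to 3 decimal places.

ℓ'(λ) = 12/λ − 6 − 6λ. Setting this to zero and multiplying by λ: 6λ² + 6λ − 12 = 0.
λ = (−6 + √(6² + 4·6·12)) / (2·6) = (−6 + √324) / 12 = (−6 + 18)/12 = 1.
ℓ''(λ) = −12/λ² − 6 < 0, confirming a maximum.

λ̂_MAP = 1.000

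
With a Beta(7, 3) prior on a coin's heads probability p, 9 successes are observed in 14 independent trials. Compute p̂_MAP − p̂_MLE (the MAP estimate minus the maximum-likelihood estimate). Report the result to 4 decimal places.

Posterior is Beta(16, 8); MAP = (16−1)/(24−2) = 15/22 ≈ 0.68182.
MLE ignores the prior: p̂_MLE = k/n = 9/14 ≈ 0.64286.
Difference = 15/22 − 9/14 = 3/77 ≈ 0.0390.

MAP − MLE = 0.0390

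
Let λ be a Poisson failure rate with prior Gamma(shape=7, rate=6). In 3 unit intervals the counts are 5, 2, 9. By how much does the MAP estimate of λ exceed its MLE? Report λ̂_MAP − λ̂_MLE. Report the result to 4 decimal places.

MAP − MLE = -2.8889

Σxᵢ = 16. Posterior is Gamma(23, 9); MAP = (23−1)/9 = 22/9 ≈ 2.44444.
MLE = x̄ = 16/3 ≈ 5.33333.
Difference = 22/9 − 16/3 = -26/9 ≈ -2.8889.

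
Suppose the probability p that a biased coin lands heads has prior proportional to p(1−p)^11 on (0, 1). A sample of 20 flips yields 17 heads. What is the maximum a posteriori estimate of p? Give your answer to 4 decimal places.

The prior density ∝ p(1−p)^11 is the kernel of Beta(2, 12).
Data: 17 successes in 20 trials. The binomial likelihood contributes p^17(1−p)^3, so the posterior is Beta(2+17, 12+3) = Beta(19, 15).
For Beta(a, b) with a, b > 1 the mode is (a−1)/(a+b−2) = 18/32 ≈ 0.5625.

p̂_MAP = 0.5625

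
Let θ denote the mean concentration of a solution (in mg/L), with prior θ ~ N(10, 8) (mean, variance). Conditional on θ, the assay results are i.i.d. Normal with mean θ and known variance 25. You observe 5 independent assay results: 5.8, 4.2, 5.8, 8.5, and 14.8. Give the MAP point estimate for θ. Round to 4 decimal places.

n = 5; x̄ = (5.8 + 4.2 + 5.8 + 8.5 + 14.8)/5 = 39.1/5 = 7.82.
For a Normal prior and Normal likelihood with known variance, the posterior is Normal; its mode equals its mean, the precision-weighted average.
Prior precision 1/σ₀² = 1/8 = 0.125; data precision n/σ² = 5/25 = 0.2.
θ̂ = (0.125·10 + 0.2·7.82) / (0.125 + 0.2) = 2.814/0.325 = 2814/325 ≈ 8.6585.

θ̂_MAP = 8.6585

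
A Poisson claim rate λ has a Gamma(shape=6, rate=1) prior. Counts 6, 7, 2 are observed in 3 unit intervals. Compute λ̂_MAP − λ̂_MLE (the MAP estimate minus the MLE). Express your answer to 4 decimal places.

MAP − MLE = 0.0000

Σxᵢ = 15. Posterior is Gamma(21, 4); MAP = (21−1)/4 = 20/4 ≈ 5.00000.
MLE = x̄ = 15/3 ≈ 5.00000.
Difference = 20/4 − 15/3 = 0 ≈ 0.0000.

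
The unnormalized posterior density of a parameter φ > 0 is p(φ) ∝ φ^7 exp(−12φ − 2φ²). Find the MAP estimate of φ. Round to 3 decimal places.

ℓ'(φ) = 7/φ − 12 − 4φ. Setting this to zero and multiplying by φ: 4φ² + 12φ − 7 = 0.
φ = (−12 + √(12² + 4·4·7)) / (2·4) = (−12 + √256) / 8 = (−12 + 16)/8 = 1/2.
ℓ''(φ) = −7/φ² − 4 < 0, confirming a maximum.

φ̂_MAP = 0.500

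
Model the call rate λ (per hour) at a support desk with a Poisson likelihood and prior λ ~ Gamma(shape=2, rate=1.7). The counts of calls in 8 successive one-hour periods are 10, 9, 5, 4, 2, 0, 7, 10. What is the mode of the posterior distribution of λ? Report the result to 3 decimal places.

λ̂_MAP = 4.948

Σxᵢ = 10+9+5+4+2+0+7+10 = 47, with n = 8.
Posterior ∝ λe^(−1.7λ) · λ^47e^(−8λ) = λ^48e^(−9.7λ), i.e. Gamma(shape=49, rate=9.7).
The mode of a Gamma(a, b) with a ≥ 1 (shape–rate) is (a−1)/b = 48/9.7 ≈ 4.948.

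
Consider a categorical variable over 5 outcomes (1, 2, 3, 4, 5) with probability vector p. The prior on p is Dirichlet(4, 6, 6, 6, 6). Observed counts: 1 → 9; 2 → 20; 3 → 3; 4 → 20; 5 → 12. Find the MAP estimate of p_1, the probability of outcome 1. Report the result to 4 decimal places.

The posterior is Dirichlet(αᵢ + nᵢ) = Dirichlet(13, 26, 9, 26, 18).
For a Dirichlet(a₁,…,a_K) with all aᵢ > 1, the mode has j-th component (aⱼ − 1)/(Σaᵢ − K).
Here Σaᵢ = 92 and K = 5, so p_1 = (13 − 1)/(92 − 5) = 12/87 ≈ 0.1379.

MAP estimate: 0.1379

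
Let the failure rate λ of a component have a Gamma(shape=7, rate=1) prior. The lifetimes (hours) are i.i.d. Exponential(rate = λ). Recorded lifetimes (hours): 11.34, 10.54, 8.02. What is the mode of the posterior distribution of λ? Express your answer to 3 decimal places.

λ̂_MAP = 0.291

The Exponential(rate=λ) likelihood is ∝ λ^n e^(−λΣtᵢ). Here n = 3 and Σtᵢ = 11.34 + 10.54 + 8.02 = 29.90.
Posterior ∝ λ^6e^(−1λ) · λ^3e^(−29.90λ) = λ^9e^(−30.90λ), i.e. Gamma(10, 30.90).
Mode = (a−1)/b = 9/30.90 ≈ 0.291.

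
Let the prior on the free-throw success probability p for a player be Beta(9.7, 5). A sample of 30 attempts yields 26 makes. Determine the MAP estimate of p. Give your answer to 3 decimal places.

p̂_MAP = 0.813

Prior: Beta(9.7, 5).
Data: 26 successes in 30 trials. The binomial likelihood contributes p^26(1−p)^4, so the posterior is Beta(9.7+26, 5+4) = Beta(35.7, 9).
For Beta(a, b) with a, b > 1 the mode is (a−1)/(a+b−2) = 34.7/42.7 ≈ 0.813.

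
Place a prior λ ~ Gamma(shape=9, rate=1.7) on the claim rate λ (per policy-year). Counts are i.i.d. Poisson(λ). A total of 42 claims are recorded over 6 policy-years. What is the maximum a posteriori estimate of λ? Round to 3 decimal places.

Σxᵢ = 42, n = 6.
Posterior ∝ λ^8e^(−1.7λ) · λ^42e^(−6λ) = λ^50e^(−7.7λ), i.e. Gamma(shape=51, rate=7.7).
The mode of a Gamma(a, b) with a ≥ 1 (shape–rate) is (a−1)/b = 50/7.7 ≈ 6.494.

λ̂_MAP = 6.494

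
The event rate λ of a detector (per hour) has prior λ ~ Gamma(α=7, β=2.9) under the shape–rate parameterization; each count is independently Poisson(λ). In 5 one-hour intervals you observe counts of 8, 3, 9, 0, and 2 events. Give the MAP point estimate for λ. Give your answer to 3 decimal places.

Σxᵢ = 8+3+9+0+2 = 22, with n = 5.
Posterior ∝ λ^6e^(−2.9λ) · λ^22e^(−5λ) = λ^28e^(−7.9λ), i.e. Gamma(shape=29, rate=7.9).
The mode of a Gamma(a, b) with a ≥ 1 (shape–rate) is (a−1)/b = 28/7.9 ≈ 3.544.

λ̂_MAP = 3.544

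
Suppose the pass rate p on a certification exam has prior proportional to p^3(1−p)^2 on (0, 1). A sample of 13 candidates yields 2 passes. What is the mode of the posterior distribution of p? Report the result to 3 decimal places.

p̂_MAP = 0.278

The prior density ∝ p^3(1−p)^2 is the kernel of Beta(4, 3).
Data: 2 successes in 13 trials. The binomial likelihood contributes p^2(1−p)^11, so the posterior is Beta(4+2, 3+11) = Beta(6, 14).
For Beta(a, b) with a, b > 1 the mode is (a−1)/(a+b−2) = 5/18 ≈ 0.278.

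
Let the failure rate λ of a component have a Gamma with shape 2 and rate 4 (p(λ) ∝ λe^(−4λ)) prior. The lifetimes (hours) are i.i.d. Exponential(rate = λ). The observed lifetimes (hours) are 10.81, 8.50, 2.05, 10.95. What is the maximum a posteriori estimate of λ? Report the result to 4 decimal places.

The Exponential(rate=λ) likelihood is ∝ λ^n e^(−λΣtᵢ). Here n = 4 and Σtᵢ = 10.81 + 8.50 + 2.05 + 10.95 = 32.31.
Posterior ∝ λe^(−4λ) · λ^4e^(−32.31λ) = λ^5e^(−36.31λ), i.e. Gamma(6, 36.31).
Mode = (a−1)/b = 5/36.31 ≈ 0.1377.

λ̂_MAP = 0.1377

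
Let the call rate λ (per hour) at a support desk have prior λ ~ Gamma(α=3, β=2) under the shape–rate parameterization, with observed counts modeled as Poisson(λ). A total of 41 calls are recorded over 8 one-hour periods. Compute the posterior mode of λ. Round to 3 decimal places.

Σxᵢ = 41, n = 8.
Posterior ∝ λ^2e^(−2λ) · λ^41e^(−8λ) = λ^43e^(−10λ), i.e. Gamma(shape=44, rate=10).
The mode of a Gamma(a, b) with a ≥ 1 (shape–rate) is (a−1)/b = 43/10 ≈ 4.300.

λ̂_MAP = 4.300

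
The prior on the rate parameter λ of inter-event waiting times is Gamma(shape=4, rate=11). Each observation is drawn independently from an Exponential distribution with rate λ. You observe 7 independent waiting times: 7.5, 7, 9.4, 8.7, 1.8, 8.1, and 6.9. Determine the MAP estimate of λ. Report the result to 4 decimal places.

λ̂_MAP = 0.1656

The Exponential(rate=λ) likelihood is ∝ λ^n e^(−λΣtᵢ). Here n = 7 and Σtᵢ = 7.5 + 7 + 9.4 + 8.7 + 1.8 + 8.1 + 6.9 = 49.4.
Posterior ∝ λ^3e^(−11λ) · λ^7e^(−49.4λ) = λ^10e^(−60.4λ), i.e. Gamma(11, 60.4).
Mode = (a−1)/b = 10/60.4 ≈ 0.1656.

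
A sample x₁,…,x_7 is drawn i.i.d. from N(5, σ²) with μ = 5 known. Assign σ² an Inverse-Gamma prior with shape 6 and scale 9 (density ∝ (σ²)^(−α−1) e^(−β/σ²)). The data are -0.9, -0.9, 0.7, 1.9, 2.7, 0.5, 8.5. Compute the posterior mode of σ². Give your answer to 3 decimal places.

Sum of squared deviations about the known mean: SS = (-0.9−5)² + (-0.9−5)² + (0.7−5)² + (1.9−5)² + (2.7−5)² + (0.5−5)² + (8.5−5)² = 135.51.
The Normal likelihood contributes (σ²)^(−n/2) exp(−SS/(2σ²)), so the posterior is Inverse-Gamma(α + n/2, β + SS/2) = Inverse-Gamma(9.5, 76.755).
The mode of Inverse-Gamma(a, b) is b/(a+1) = 76.755/10.5 ≈ 7.310.

σ̂²_MAP = 7.310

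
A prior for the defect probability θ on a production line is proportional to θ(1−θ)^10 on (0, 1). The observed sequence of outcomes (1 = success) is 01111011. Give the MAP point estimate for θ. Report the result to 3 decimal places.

θ̂_MAP = 0.368

The prior density ∝ θ(1−θ)^10 is the kernel of Beta(2, 11).
Data: 6 successes in 8 trials (from the sequence). The binomial likelihood contributes θ^6(1−θ)^2, so the posterior is Beta(2+6, 11+2) = Beta(8, 13).
For Beta(a, b) with a, b > 1 the mode is (a−1)/(a+b−2) = 7/19 ≈ 0.368.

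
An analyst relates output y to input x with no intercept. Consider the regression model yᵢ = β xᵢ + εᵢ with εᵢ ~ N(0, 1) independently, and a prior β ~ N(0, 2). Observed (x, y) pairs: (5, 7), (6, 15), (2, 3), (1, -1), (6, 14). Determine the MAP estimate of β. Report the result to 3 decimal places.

log p(β | y) = −Σ(yᵢ − βxᵢ)²/(2·1) − β²/(2·2) + const.
Setting the derivative to zero: Σxᵢ(yᵢ − βxᵢ)/1 − β/2 = 0, so β = Σxᵢyᵢ / (Σxᵢ² + σ²/τ²).
Σxᵢyᵢ = 5·7 + 6·15 + 2·3 + 1·(-1) + 6·14 = 214; Σxᵢ² = 102; σ²/τ² = 0.5.
β̂_MAP = 214 / (102 + 0.5) = 214/102.5 ≈ 2.088.

β̂_MAP = 2.088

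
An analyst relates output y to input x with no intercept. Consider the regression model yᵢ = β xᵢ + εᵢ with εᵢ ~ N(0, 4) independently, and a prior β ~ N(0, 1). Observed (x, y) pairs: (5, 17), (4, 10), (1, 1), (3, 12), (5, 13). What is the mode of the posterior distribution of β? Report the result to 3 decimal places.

log p(β | y) = −Σ(yᵢ − βxᵢ)²/(2·4) − β²/(2·1) + const.
Setting the derivative to zero: Σxᵢ(yᵢ − βxᵢ)/4 − β/1 = 0, so β = Σxᵢyᵢ / (Σxᵢ² + σ²/τ²).
Σxᵢyᵢ = 5·17 + 4·10 + 1·1 + 3·12 + 5·13 = 227; Σxᵢ² = 76; σ²/τ² = 4.
β̂_MAP = 227 / (76 + 4) = 227/80 ≈ 2.838.

β̂_MAP = 2.838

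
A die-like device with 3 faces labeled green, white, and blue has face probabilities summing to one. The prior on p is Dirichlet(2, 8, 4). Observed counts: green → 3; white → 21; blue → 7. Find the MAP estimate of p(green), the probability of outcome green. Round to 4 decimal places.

The posterior is Dirichlet(αᵢ + nᵢ) = Dirichlet(5, 29, 11).
For a Dirichlet(a₁,…,a_K) with all aᵢ > 1, the mode has j-th component (aⱼ − 1)/(Σaᵢ − K).
Here Σaᵢ = 45 and K = 3, so p(green) = (5 − 1)/(45 − 3) = 4/42 ≈ 0.0952.

MAP estimate of p(green) = 0.0952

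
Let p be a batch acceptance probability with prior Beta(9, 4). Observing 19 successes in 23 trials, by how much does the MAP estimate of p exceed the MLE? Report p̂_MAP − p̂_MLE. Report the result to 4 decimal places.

Posterior is Beta(28, 8); MAP = (28−1)/(36−2) = 27/34 ≈ 0.79412.
MLE ignores the prior: p̂_MLE = k/n = 19/23 ≈ 0.82609.
Difference = 27/34 − 19/23 = -25/782 ≈ -0.0320.

MAP − MLE = -0.0320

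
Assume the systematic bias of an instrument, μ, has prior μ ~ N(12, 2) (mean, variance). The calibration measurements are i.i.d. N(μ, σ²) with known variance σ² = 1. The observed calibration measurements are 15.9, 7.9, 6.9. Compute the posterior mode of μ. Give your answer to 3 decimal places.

n = 3; x̄ = (15.9 + 7.9 + 6.9)/3 = 30.7/3 = 307/30 ≈ 10.2333.
For a Normal prior and Normal likelihood with known variance, the posterior is Normal; its mode equals its mean, the precision-weighted average.
Prior precision 1/σ₀² = 1/2 = 0.5; data precision n/σ² = 3/1 = 3.
μ̂ = (0.5·12 + 3·(307/30)) / (0.5 + 3) = 36.7/3.5 = 367/35 ≈ 10.486.

μ̂_MAP = 10.486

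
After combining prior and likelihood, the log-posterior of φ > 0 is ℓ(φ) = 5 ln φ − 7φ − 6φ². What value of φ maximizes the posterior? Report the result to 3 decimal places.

φ̂_MAP = 0.417

ℓ'(φ) = 5/φ − 7 − 12φ. Setting this to zero and multiplying by φ: 12φ² + 7φ − 5 = 0.
φ = (−7 + √(7² + 4·12·5)) / (2·12) = (−7 + √289) / 24 = (−7 + 17)/24 = 5/12.
ℓ''(φ) = −5/φ² − 12 < 0, confirming a maximum.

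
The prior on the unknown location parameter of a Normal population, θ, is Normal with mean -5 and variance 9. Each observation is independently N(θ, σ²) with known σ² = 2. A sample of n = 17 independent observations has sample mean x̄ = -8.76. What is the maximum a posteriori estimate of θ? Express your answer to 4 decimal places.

θ̂_MAP = -8.7115

n = 17, x̄ = -8.76.
For a Normal prior and Normal likelihood with known variance, the posterior is Normal; its mode equals its mean, the precision-weighted average.
Prior precision 1/σ₀² = 1/9; data precision n/σ² = 17/2 = 8.5.
θ̂ = ((1/9)·(-5) + 8.5·(-8.76)) / (1/9 + 8.5) = (-33757/450)/(155/18) = -33757/3875 ≈ -8.7115.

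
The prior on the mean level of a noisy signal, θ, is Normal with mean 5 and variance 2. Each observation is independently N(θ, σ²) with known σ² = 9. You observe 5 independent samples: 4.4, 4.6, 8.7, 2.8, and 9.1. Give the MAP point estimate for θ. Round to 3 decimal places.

θ̂_MAP = 5.484

n = 5; x̄ = (4.4 + 4.6 + 8.7 + 2.8 + 9.1)/5 = 29.6/5 = 5.92.
For a Normal prior and Normal likelihood with known variance, the posterior is Normal; its mode equals its mean, the precision-weighted average.
Prior precision 1/σ₀² = 1/2 = 0.5; data precision n/σ² = 5/9.
θ̂ = (0.5·5 + (5/9)·5.92) / (0.5 + 5/9) = (521/90)/(19/18) = 521/95 ≈ 5.484.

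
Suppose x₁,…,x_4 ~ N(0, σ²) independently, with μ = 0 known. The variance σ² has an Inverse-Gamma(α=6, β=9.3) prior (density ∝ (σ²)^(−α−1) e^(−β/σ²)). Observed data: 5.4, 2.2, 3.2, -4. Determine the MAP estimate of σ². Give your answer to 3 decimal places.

Sum of squared deviations about the known mean: SS = (5.4−0)² + (2.2−0)² + (3.2−0)² + (-4−0)² = 60.24.
The Normal likelihood contributes (σ²)^(−n/2) exp(−SS/(2σ²)), so the posterior is Inverse-Gamma(α + n/2, β + SS/2) = Inverse-Gamma(8, 39.42).
The mode of Inverse-Gamma(a, b) is b/(a+1) = 39.42/9 ≈ 4.380.

σ̂²_MAP = 4.380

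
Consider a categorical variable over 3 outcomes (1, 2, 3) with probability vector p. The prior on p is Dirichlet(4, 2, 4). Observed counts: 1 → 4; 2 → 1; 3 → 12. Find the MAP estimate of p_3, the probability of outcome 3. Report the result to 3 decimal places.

The posterior is Dirichlet(αᵢ + nᵢ) = Dirichlet(8, 3, 16).
For a Dirichlet(a₁,…,a_K) with all aᵢ > 1, the mode has j-th component (aⱼ − 1)/(Σaᵢ − K).
Here Σaᵢ = 27 and K = 3, so p_3 = (16 − 1)/(27 − 3) = 15/24 ≈ 0.625.

MAP estimate: 0.625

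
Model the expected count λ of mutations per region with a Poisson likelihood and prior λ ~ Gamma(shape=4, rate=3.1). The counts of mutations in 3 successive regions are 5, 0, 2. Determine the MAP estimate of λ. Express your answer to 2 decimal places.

Σxᵢ = 5+0+2 = 7, with n = 3.
Posterior ∝ λ^3e^(−3.1λ) · λ^7e^(−3λ) = λ^10e^(−6.1λ), i.e. Gamma(shape=11, rate=6.1).
The mode of a Gamma(a, b) with a ≥ 1 (shape–rate) is (a−1)/b = 10/6.1 ≈ 1.64.

λ̂_MAP = 1.64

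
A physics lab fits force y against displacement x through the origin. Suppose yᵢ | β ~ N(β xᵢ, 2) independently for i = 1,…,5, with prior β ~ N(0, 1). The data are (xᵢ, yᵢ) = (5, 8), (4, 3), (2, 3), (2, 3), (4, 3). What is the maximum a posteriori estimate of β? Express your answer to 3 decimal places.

log p(β | y) = −Σ(yᵢ − βxᵢ)²/(2·2) − β²/(2·1) + const.
Setting the derivative to zero: Σxᵢ(yᵢ − βxᵢ)/2 − β/1 = 0, so β = Σxᵢyᵢ / (Σxᵢ² + σ²/τ²).
Σxᵢyᵢ = 5·8 + 4·3 + 2·3 + 2·3 + 4·3 = 76; Σxᵢ² = 65; σ²/τ² = 2.
β̂_MAP = 76 / (65 + 2) = 76/67 ≈ 1.134.

β̂_MAP = 1.134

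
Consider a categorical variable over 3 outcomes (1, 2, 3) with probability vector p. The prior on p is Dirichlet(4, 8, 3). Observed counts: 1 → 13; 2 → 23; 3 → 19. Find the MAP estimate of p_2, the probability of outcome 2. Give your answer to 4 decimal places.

MAP estimate: 0.4478

The posterior is Dirichlet(αᵢ + nᵢ) = Dirichlet(17, 31, 22).
For a Dirichlet(a₁,…,a_K) with all aᵢ > 1, the mode has j-th component (aⱼ − 1)/(Σaᵢ − K).
Here Σaᵢ = 70 and K = 3, so p_2 = (31 − 1)/(70 − 3) = 30/67 ≈ 0.4478.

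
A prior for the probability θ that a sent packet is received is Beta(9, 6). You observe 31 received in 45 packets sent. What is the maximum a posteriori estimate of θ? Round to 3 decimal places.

θ̂_MAP = 0.672

Prior: Beta(9, 6).
Data: 31 successes in 45 trials. The binomial likelihood contributes θ^31(1−θ)^14, so the posterior is Beta(9+31, 6+14) = Beta(40, 20).
For Beta(a, b) with a, b > 1 the mode is (a−1)/(a+b−2) = 39/58 ≈ 0.672.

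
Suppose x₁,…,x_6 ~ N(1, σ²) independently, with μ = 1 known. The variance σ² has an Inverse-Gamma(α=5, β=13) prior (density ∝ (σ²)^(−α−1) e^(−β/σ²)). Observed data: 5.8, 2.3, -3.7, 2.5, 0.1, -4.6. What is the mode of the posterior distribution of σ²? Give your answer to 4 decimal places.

Sum of squared deviations about the known mean: SS = (5.8−1)² + (2.3−1)² + (-3.7−1)² + (2.5−1)² + (0.1−1)² + (-4.6−1)² = 81.24.
The Normal likelihood contributes (σ²)^(−n/2) exp(−SS/(2σ²)), so the posterior is Inverse-Gamma(α + n/2, β + SS/2) = Inverse-Gamma(8, 53.62).
The mode of Inverse-Gamma(a, b) is b/(a+1) = 53.62/9 ≈ 5.9578.

σ̂²_MAP = 5.9578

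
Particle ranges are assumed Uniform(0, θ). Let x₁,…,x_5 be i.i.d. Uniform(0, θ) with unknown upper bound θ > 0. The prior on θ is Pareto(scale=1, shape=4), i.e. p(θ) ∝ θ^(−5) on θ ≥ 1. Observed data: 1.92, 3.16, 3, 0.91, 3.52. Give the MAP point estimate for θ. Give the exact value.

θ̂_MAP = 3.52

The Uniform(0, θ) likelihood is θ^(−n) for θ ≥ max(xᵢ), zero otherwise. Here max(xᵢ) = 3.52.
Posterior ∝ θ^(−5) · θ^(−5) = θ^(−10) on θ ≥ max(1, 3.52) = 3.52.
This density is strictly decreasing in θ, so the posterior mode lies at the lower boundary of the support.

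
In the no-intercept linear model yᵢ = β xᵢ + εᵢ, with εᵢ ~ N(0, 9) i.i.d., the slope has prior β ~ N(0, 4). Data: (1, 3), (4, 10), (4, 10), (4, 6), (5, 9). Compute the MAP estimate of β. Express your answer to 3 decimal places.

log p(β | y) = −Σ(yᵢ − βxᵢ)²/(2·9) − β²/(2·4) + const.
Setting the derivative to zero: Σxᵢ(yᵢ − βxᵢ)/9 − β/4 = 0, so β = Σxᵢyᵢ / (Σxᵢ² + σ²/τ²).
Σxᵢyᵢ = 1·3 + 4·10 + 4·10 + 4·6 + 5·9 = 152; Σxᵢ² = 74; σ²/τ² = 2.25.
β̂_MAP = 152 / (74 + 2.25) = 152/76.25 ≈ 1.993.

β̂_MAP = 1.993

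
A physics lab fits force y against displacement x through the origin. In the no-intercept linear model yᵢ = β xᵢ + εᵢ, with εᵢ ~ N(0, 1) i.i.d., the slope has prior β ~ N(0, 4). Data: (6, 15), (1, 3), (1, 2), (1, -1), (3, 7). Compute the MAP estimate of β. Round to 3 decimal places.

log p(β | y) = −Σ(yᵢ − βxᵢ)²/(2·1) − β²/(2·4) + const.
Setting the derivative to zero: Σxᵢ(yᵢ − βxᵢ)/1 − β/4 = 0, so β = Σxᵢyᵢ / (Σxᵢ² + σ²/τ²).
Σxᵢyᵢ = 6·15 + 1·3 + 1·2 + 1·(-1) + 3·7 = 115; Σxᵢ² = 48; σ²/τ² = 0.25.
β̂_MAP = 115 / (48 + 0.25) = 115/48.25 ≈ 2.383.

β̂_MAP = 2.383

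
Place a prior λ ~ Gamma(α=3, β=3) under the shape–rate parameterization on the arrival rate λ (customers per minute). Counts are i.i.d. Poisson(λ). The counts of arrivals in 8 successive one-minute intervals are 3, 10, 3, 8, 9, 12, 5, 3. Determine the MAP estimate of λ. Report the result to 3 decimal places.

Σxᵢ = 3+10+3+8+9+12+5+3 = 53, with n = 8.
Posterior ∝ λ^2e^(−3λ) · λ^53e^(−8λ) = λ^55e^(−11λ), i.e. Gamma(shape=56, rate=11).
The mode of a Gamma(a, b) with a ≥ 1 (shape–rate) is (a−1)/b = 55/11 ≈ 5.000.

λ̂_MAP = 5.000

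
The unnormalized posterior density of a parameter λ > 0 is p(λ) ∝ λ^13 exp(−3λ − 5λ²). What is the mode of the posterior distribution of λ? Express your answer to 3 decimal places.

ℓ'(λ) = 13/λ − 3 − 10λ. Setting this to zero and multiplying by λ: 10λ² + 3λ − 13 = 0.
λ = (−3 + √(3² + 4·10·13)) / (2·10) = (−3 + √529) / 20 = (−3 + 23)/20 = 1.
ℓ''(λ) = −13/λ² − 10 < 0, confirming a maximum.

λ̂_MAP = 1.000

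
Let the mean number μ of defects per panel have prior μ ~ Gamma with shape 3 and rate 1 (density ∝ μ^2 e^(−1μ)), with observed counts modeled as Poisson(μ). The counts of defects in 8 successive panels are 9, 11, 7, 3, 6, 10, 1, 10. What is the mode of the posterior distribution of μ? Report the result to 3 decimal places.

Σxᵢ = 9+11+7+3+6+10+1+10 = 57, with n = 8.
Posterior ∝ μ^2e^(−1μ) · μ^57e^(−8μ) = μ^59e^(−9μ), i.e. Gamma(shape=60, rate=9).
The mode of a Gamma(a, b) with a ≥ 1 (shape–rate) is (a−1)/b = 59/9 ≈ 6.556.

μ̂_MAP = 6.556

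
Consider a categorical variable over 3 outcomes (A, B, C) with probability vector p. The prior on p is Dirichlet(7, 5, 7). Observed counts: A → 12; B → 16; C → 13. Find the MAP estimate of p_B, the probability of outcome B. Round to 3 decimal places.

MAP estimate of p_B = 0.351

The posterior is Dirichlet(αᵢ + nᵢ) = Dirichlet(19, 21, 20).
For a Dirichlet(a₁,…,a_K) with all aᵢ > 1, the mode has j-th component (aⱼ − 1)/(Σaᵢ − K).
Here Σaᵢ = 60 and K = 3, so p_B = (21 − 1)/(60 − 3) = 20/57 ≈ 0.351.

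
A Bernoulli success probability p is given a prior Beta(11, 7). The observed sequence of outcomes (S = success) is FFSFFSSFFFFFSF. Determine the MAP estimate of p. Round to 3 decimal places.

p̂_MAP = 0.467

Prior: Beta(11, 7).
Data: 4 successes in 14 trials (from the sequence). The binomial likelihood contributes p^4(1−p)^10, so the posterior is Beta(11+4, 7+10) = Beta(15, 17).
For Beta(a, b) with a, b > 1 the mode is (a−1)/(a+b−2) = 14/30 ≈ 0.467.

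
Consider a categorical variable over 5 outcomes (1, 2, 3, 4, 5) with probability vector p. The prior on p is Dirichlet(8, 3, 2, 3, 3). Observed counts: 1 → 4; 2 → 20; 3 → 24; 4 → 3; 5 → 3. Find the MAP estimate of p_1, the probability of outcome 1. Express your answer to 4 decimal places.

MAP estimate: 0.1618

The posterior is Dirichlet(αᵢ + nᵢ) = Dirichlet(12, 23, 26, 6, 6).
For a Dirichlet(a₁,…,a_K) with all aᵢ > 1, the mode has j-th component (aⱼ − 1)/(Σaᵢ − K).
Here Σaᵢ = 73 and K = 5, so p_1 = (12 − 1)/(73 − 5) = 11/68 ≈ 0.1618.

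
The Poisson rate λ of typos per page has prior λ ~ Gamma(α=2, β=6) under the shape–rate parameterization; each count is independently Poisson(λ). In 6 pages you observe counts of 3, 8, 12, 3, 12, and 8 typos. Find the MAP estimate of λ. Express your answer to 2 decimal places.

λ̂_MAP = 3.92

Σxᵢ = 3+8+12+3+12+8 = 46, with n = 6.
Posterior ∝ λe^(−6λ) · λ^46e^(−6λ) = λ^47e^(−12λ), i.e. Gamma(shape=48, rate=12).
The mode of a Gamma(a, b) with a ≥ 1 (shape–rate) is (a−1)/b = 47/12 ≈ 3.92.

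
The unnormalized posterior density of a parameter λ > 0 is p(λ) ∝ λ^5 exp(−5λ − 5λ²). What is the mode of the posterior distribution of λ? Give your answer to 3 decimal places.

λ̂_MAP = 0.500

ℓ'(λ) = 5/λ − 5 − 10λ. Setting this to zero and multiplying by λ: 10λ² + 5λ − 5 = 0.
λ = (−5 + √(5² + 4·10·5)) / (2·10) = (−5 + √225) / 20 = (−5 + 15)/20 = 1/2.
ℓ''(λ) = −5/λ² − 10 < 0, confirming a maximum.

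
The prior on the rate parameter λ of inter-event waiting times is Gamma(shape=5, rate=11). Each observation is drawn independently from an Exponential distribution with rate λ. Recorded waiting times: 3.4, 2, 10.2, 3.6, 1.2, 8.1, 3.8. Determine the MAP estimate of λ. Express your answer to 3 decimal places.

λ̂_MAP = 0.254

The Exponential(rate=λ) likelihood is ∝ λ^n e^(−λΣtᵢ). Here n = 7 and Σtᵢ = 3.4 + 2 + 10.2 + 3.6 + 1.2 + 8.1 + 3.8 = 32.3.
Posterior ∝ λ^4e^(−11λ) · λ^7e^(−32.3λ) = λ^11e^(−43.3λ), i.e. Gamma(12, 43.3).
Mode = (a−1)/b = 11/43.3 ≈ 0.254.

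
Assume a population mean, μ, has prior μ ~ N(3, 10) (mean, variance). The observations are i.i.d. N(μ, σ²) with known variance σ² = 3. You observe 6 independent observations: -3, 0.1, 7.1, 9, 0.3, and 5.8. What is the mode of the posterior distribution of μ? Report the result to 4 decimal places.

μ̂_MAP = 3.2063

n = 6; x̄ = ((-3) + 0.1 + 7.1 + 9 + 0.3 + 5.8)/6 = 19.3/6 = 193/60 ≈ 3.2167.
For a Normal prior and Normal likelihood with known variance, the posterior is Normal; its mode equals its mean, the precision-weighted average.
Prior precision 1/σ₀² = 1/10 = 0.1; data precision n/σ² = 6/3 = 2.
μ̂ = (0.1·3 + 2·(193/60)) / (0.1 + 2) = (101/15)/2.1 = 202/63 ≈ 3.2063.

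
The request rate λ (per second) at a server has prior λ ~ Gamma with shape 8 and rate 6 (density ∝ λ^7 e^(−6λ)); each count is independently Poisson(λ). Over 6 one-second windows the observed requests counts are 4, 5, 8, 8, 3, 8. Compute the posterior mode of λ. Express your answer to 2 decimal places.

Σxᵢ = 4+5+8+8+3+8 = 36, with n = 6.
Posterior ∝ λ^7e^(−6λ) · λ^36e^(−6λ) = λ^43e^(−12λ), i.e. Gamma(shape=44, rate=12).
The mode of a Gamma(a, b) with a ≥ 1 (shape–rate) is (a−1)/b = 43/12 ≈ 3.58.

λ̂_MAP = 3.58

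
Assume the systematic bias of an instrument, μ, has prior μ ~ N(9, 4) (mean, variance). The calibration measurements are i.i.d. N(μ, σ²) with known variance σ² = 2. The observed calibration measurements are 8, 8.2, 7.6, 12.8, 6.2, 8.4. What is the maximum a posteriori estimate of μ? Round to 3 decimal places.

n = 6; x̄ = (8 + 8.2 + 7.6 + 12.8 + 6.2 + 8.4)/6 = 51.2/6 = 128/15 ≈ 8.5333.
For a Normal prior and Normal likelihood with known variance, the posterior is Normal; its mode equals its mean, the precision-weighted average.
Prior precision 1/σ₀² = 1/4 = 0.25; data precision n/σ² = 6/2 = 3.
μ̂ = (0.25·9 + 3·(128/15)) / (0.25 + 3) = 27.85/3.25 = 557/65 ≈ 8.569.

μ̂_MAP = 8.569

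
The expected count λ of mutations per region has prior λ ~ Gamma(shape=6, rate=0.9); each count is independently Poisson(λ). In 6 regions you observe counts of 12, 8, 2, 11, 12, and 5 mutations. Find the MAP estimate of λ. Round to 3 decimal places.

λ̂_MAP = 7.971

Σxᵢ = 12+8+2+11+12+5 = 50, with n = 6.
Posterior ∝ λ^5e^(−0.9λ) · λ^50e^(−6λ) = λ^55e^(−6.9λ), i.e. Gamma(shape=56, rate=6.9).
The mode of a Gamma(a, b) with a ≥ 1 (shape–rate) is (a−1)/b = 55/6.9 ≈ 7.971.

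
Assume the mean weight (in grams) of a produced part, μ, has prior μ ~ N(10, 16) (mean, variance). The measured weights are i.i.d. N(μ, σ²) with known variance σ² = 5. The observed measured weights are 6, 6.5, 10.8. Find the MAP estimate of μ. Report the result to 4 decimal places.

μ̂_MAP = 7.9774

n = 3; x̄ = (6 + 6.5 + 10.8)/3 = 23.3/3 = 233/30 ≈ 7.7667.
For a Normal prior and Normal likelihood with known variance, the posterior is Normal; its mode equals its mean, the precision-weighted average.
Prior precision 1/σ₀² = 1/16 = 0.0625; data precision n/σ² = 3/5 = 0.6.
μ̂ = (0.0625·10 + 0.6·(233/30)) / (0.0625 + 0.6) = 5.285/0.6625 = 2114/265 ≈ 7.9774.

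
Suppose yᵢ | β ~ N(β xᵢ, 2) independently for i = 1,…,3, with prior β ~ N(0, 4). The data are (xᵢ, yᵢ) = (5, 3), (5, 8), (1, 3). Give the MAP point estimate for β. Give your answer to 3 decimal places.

β̂_MAP = 1.126

log p(β | y) = −Σ(yᵢ − βxᵢ)²/(2·2) − β²/(2·4) + const.
Setting the derivative to zero: Σxᵢ(yᵢ − βxᵢ)/2 − β/4 = 0, so β = Σxᵢyᵢ / (Σxᵢ² + σ²/τ²).
Σxᵢyᵢ = 5·3 + 5·8 + 1·3 = 58; Σxᵢ² = 51; σ²/τ² = 0.5.
β̂_MAP = 58 / (51 + 0.5) = 58/51.5 ≈ 1.126.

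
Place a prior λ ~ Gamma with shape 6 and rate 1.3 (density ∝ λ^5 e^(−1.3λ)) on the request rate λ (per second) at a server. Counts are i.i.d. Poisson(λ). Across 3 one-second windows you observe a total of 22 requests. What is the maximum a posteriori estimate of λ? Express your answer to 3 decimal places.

λ̂_MAP = 6.279

Σxᵢ = 22, n = 3.
Posterior ∝ λ^5e^(−1.3λ) · λ^22e^(−3λ) = λ^27e^(−4.3λ), i.e. Gamma(shape=28, rate=4.3).
The mode of a Gamma(a, b) with a ≥ 1 (shape–rate) is (a−1)/b = 27/4.3 ≈ 6.279.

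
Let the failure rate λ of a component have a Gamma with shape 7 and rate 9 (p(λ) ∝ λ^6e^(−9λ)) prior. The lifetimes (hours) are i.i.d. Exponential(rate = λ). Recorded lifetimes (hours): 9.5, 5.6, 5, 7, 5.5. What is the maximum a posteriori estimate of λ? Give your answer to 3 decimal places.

The Exponential(rate=λ) likelihood is ∝ λ^n e^(−λΣtᵢ). Here n = 5 and Σtᵢ = 9.5 + 5.6 + 5 + 7 + 5.5 = 32.6.
Posterior ∝ λ^6e^(−9λ) · λ^5e^(−32.6λ) = λ^11e^(−41.6λ), i.e. Gamma(12, 41.6).
Mode = (a−1)/b = 11/41.6 ≈ 0.264.

λ̂_MAP = 0.264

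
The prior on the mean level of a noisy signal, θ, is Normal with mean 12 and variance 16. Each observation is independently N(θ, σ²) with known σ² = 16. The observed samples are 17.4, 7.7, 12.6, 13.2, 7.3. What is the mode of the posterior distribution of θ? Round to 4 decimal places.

θ̂_MAP = 11.7000

n = 5; x̄ = (17.4 + 7.7 + 12.6 + 13.2 + 7.3)/5 = 58.2/5 = 11.64.
For a Normal prior and Normal likelihood with known variance, the posterior is Normal; its mode equals its mean, the precision-weighted average.
Prior precision 1/σ₀² = 1/16 = 0.0625; data precision n/σ² = 5/16 = 0.3125.
θ̂ = (0.0625·12 + 0.3125·11.64) / (0.0625 + 0.3125) = 4.3875/0.375 = 11.7000.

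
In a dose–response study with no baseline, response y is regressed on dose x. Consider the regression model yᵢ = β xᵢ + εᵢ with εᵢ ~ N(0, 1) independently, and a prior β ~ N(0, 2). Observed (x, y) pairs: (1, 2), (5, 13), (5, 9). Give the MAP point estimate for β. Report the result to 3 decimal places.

β̂_MAP = 2.175

log p(β | y) = −Σ(yᵢ − βxᵢ)²/(2·1) − β²/(2·2) + const.
Setting the derivative to zero: Σxᵢ(yᵢ − βxᵢ)/1 − β/2 = 0, so β = Σxᵢyᵢ / (Σxᵢ² + σ²/τ²).
Σxᵢyᵢ = 1·2 + 5·13 + 5·9 = 112; Σxᵢ² = 51; σ²/τ² = 0.5.
β̂_MAP = 112 / (51 + 0.5) = 112/51.5 ≈ 2.175.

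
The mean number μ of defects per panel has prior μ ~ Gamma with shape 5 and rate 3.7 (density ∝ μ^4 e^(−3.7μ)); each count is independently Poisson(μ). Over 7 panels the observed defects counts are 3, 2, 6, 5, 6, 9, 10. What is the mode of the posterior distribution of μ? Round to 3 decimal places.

μ̂_MAP = 4.206

Σxᵢ = 3+2+6+5+6+9+10 = 41, with n = 7.
Posterior ∝ μ^4e^(−3.7μ) · μ^41e^(−7μ) = μ^45e^(−10.7μ), i.e. Gamma(shape=46, rate=10.7).
The mode of a Gamma(a, b) with a ≥ 1 (shape–rate) is (a−1)/b = 45/10.7 ≈ 4.206.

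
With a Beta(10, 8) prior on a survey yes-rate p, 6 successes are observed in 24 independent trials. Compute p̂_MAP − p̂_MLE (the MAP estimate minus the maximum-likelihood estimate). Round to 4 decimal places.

Posterior is Beta(16, 26); MAP = (16−1)/(42−2) = 15/40 ≈ 0.37500.
MLE ignores the prior: p̂_MLE = k/n = 6/24 ≈ 0.25000.
Difference = 15/40 − 6/24 = 1/8 ≈ 0.1250.

MAP − MLE = 0.1250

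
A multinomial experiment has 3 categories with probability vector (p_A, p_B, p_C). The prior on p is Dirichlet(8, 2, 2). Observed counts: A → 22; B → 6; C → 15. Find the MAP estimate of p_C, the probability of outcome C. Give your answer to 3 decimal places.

MAP estimate of p_C = 0.308

The posterior is Dirichlet(αᵢ + nᵢ) = Dirichlet(30, 8, 17).
For a Dirichlet(a₁,…,a_K) with all aᵢ > 1, the mode has j-th component (aⱼ − 1)/(Σaᵢ − K).
Here Σaᵢ = 55 and K = 3, so p_C = (17 − 1)/(55 − 3) = 16/52 ≈ 0.308.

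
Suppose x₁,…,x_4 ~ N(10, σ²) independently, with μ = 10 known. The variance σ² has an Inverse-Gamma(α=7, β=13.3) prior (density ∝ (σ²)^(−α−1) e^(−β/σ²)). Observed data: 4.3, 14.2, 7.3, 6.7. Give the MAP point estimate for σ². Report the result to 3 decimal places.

Sum of squared deviations about the known mean: SS = (4.3−10)² + (14.2−10)² + (7.3−10)² + (6.7−10)² = 68.31.
The Normal likelihood contributes (σ²)^(−n/2) exp(−SS/(2σ²)), so the posterior is Inverse-Gamma(α + n/2, β + SS/2) = Inverse-Gamma(9, 47.455).
The mode of Inverse-Gamma(a, b) is b/(a+1) = 47.455/10 ≈ 4.746.

σ̂²_MAP = 4.746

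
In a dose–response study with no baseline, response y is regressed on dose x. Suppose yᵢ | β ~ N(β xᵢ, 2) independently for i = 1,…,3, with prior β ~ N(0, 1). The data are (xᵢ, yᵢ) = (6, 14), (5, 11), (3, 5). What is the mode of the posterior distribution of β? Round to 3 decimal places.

β̂_MAP = 2.139

log p(β | y) = −Σ(yᵢ − βxᵢ)²/(2·2) − β²/(2·1) + const.
Setting the derivative to zero: Σxᵢ(yᵢ − βxᵢ)/2 − β/1 = 0, so β = Σxᵢyᵢ / (Σxᵢ² + σ²/τ²).
Σxᵢyᵢ = 6·14 + 5·11 + 3·5 = 154; Σxᵢ² = 70; σ²/τ² = 2.
β̂_MAP = 154 / (70 + 2) = 154/72 ≈ 2.139.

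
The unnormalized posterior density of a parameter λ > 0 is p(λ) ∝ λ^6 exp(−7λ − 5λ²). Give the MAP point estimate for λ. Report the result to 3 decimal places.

λ̂_MAP = 0.500

ℓ'(λ) = 6/λ − 7 − 10λ. Setting this to zero and multiplying by λ: 10λ² + 7λ − 6 = 0.
λ = (−7 + √(7² + 4·10·6)) / (2·10) = (−7 + √289) / 20 = (−7 + 17)/20 = 1/2.
ℓ''(λ) = −6/λ² − 10 < 0, confirming a maximum.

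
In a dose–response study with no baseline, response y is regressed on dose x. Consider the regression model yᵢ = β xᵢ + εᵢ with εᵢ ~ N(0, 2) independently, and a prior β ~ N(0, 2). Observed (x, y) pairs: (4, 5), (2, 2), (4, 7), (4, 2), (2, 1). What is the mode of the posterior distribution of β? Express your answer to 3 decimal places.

log p(β | y) = −Σ(yᵢ − βxᵢ)²/(2·2) − β²/(2·2) + const.
Setting the derivative to zero: Σxᵢ(yᵢ − βxᵢ)/2 − β/2 = 0, so β = Σxᵢyᵢ / (Σxᵢ² + σ²/τ²).
Σxᵢyᵢ = 4·5 + 2·2 + 4·7 + 4·2 + 2·1 = 62; Σxᵢ² = 56; σ²/τ² = 1.
β̂_MAP = 62 / (56 + 1) = 62/57 ≈ 1.088.

β̂_MAP = 1.088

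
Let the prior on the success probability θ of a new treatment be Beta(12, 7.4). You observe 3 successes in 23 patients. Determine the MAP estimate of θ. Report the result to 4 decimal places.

Prior: Beta(12, 7.4).
Data: 3 successes in 23 trials. The binomial likelihood contributes θ^3(1−θ)^20, so the posterior is Beta(12+3, 7.4+20) = Beta(15, 27.4).
For Beta(a, b) with a, b > 1 the mode is (a−1)/(a+b−2) = 14/40.4 ≈ 0.3465.

θ̂_MAP = 0.3465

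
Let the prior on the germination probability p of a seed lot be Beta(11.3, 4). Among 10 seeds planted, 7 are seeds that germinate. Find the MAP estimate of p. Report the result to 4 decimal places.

Prior: Beta(11.3, 4).
Data: 7 successes in 10 trials. The binomial likelihood contributes p^7(1−p)^3, so the posterior is Beta(11.3+7, 4+3) = Beta(18.3, 7).
For Beta(a, b) with a, b > 1 the mode is (a−1)/(a+b−2) = 17.3/23.3 ≈ 0.7425.

p̂_MAP = 0.7425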